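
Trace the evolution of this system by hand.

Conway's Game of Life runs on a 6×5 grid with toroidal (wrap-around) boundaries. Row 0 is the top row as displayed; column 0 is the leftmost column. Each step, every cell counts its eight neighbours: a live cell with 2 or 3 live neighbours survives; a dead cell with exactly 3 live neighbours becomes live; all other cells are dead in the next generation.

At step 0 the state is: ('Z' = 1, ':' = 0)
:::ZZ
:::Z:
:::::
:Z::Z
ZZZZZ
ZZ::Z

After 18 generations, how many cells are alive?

2

[0] :::ZZ
:::Z:
:::::
:Z::Z
ZZZZZ
ZZ::Z
[1] ::ZZ:
:::ZZ
:::::
:Z::Z
:::::
:::::
[2] ::ZZZ
::ZZZ
Z::ZZ
:::::
:::::
:::::
[3] ::Z:Z
:Z:::
Z:Z::
::::Z
:::::
:::Z:
[4] ::ZZ:
ZZZZ:
ZZ:::
:::::
:::::
:::Z:
[5] :::::
Z::Z:
Z:::Z
:::::
:::::
::ZZ:
[6] ::ZZZ
Z::::
Z:::Z
:::::
:::::
:::::
[7] :::ZZ
ZZ:::
Z:::Z
:::::
:::::
:::Z:
[8] Z:ZZZ
:Z:Z:
ZZ::Z
:::::
:::::
:::ZZ
[9] ZZ:::
:::::
ZZZ:Z
Z::::
:::::
Z:Z::
[10] ZZ:::
::Z:Z
ZZ::Z
Z:::Z
:Z:::
Z::::
[11] ZZ::Z
::ZZZ
:Z:::
::::Z
:Z::Z
Z::::
[12] :ZZ::
::ZZZ
Z:Z:Z
:::::
::::Z
:::::
[13] :ZZ::
::::Z
ZZZ:Z
Z::ZZ
:::::
:::::
[14] :::::
::::Z
:ZZ::
::ZZ:
::::Z
:::::
[15] :::::
:::::
:ZZ::
:ZZZ:
:::Z:
:::::
[16] :::::
:::::
:Z:Z:
:Z:Z:
:::Z:
:::::
[17] :::::
:::::
:::::
:::ZZ
::Z::
:::::
[18] :::::
:::::
:::::
:::Z:
:::Z:
:::::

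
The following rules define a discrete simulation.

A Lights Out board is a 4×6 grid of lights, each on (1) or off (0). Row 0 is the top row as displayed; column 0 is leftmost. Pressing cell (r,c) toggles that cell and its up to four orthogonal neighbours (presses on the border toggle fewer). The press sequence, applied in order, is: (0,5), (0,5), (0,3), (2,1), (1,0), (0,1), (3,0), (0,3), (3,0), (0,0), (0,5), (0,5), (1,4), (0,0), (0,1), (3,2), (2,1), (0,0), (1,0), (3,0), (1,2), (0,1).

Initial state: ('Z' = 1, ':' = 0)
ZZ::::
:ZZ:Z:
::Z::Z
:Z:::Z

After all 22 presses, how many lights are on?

0) ZZ::::
:ZZ:Z:
::Z::Z
:Z:::Z
1) ZZ::ZZ
:ZZ:ZZ
::Z::Z
:Z:::Z
2) ZZ::::
:ZZ:Z:
::Z::Z
:Z:::Z
3) ZZZZZ:
:ZZZZ:
::Z::Z
:Z:::Z
4) ZZZZZ:
::ZZZ:
ZZ:::Z
:::::Z
5) :ZZZZ:
ZZZZZ:
:Z:::Z
:::::Z
6) Z::ZZ:
Z:ZZZ:
:Z:::Z
:::::Z
7) Z::ZZ:
Z:ZZZ:
ZZ:::Z
ZZ:::Z
8) Z:Z:::
Z:Z:Z:
ZZ:::Z
ZZ:::Z
9) Z:Z:::
Z:Z:Z:
:Z:::Z
:::::Z
10) :ZZ:::
::Z:Z:
:Z:::Z
:::::Z
11) :ZZ:ZZ
::Z:ZZ
:Z:::Z
:::::Z
12) :ZZ:::
::Z:Z:
:Z:::Z
:::::Z
13) :ZZ:Z:
::ZZ:Z
:Z::ZZ
:::::Z
14) Z:Z:Z:
Z:ZZ:Z
:Z::ZZ
:::::Z
15) :Z::Z:
ZZZZ:Z
:Z::ZZ
:::::Z
16) :Z::Z:
ZZZZ:Z
:ZZ:ZZ
:ZZZ:Z
17) :Z::Z:
Z:ZZ:Z
Z:::ZZ
::ZZ:Z
18) Z:::Z:
::ZZ:Z
Z:::ZZ
::ZZ:Z
19) ::::Z:
ZZZZ:Z
::::ZZ
::ZZ:Z
20) ::::Z:
ZZZZ:Z
Z:::ZZ
ZZZZ:Z
21) ::Z:Z:
Z::::Z
Z:Z:ZZ
ZZZZ:Z
22) ZZ::Z:
ZZ:::Z
Z:Z:ZZ
ZZZZ:Z

15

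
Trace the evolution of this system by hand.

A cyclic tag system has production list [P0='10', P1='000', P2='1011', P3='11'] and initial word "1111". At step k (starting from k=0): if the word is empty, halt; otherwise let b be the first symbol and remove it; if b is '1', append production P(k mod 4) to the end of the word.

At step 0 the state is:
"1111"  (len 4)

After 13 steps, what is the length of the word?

11

k=0  "1111"  (len 4)
k=1  "11110"  (len 5)
k=2  "1110000"  (len 7)
k=3  "1100001011"  (len 10)
k=4  "10000101111"  (len 11)
k=5  "000010111110"  (len 12)
k=6  "00010111110"  (len 11)
k=7  "0010111110"  (len 10)
k=8  "010111110"  (len 9)
k=9  "10111110"  (len 8)
k=10  "0111110000"  (len 10)
k=11  "111110000"  (len 9)
k=12  "1111000011"  (len 10)
k=13  "11100001110"  (len 11)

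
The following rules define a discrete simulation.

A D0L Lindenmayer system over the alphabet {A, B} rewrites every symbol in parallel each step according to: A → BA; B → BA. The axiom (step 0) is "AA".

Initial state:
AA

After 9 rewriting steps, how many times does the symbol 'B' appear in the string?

512

step 0: AA
step 1: BABA
step 2: BABABABA
step 3: BABABABABABABABA
step 4: BABABABABABABABABABABABABABABABA
step 5: BABABABABABABABABABABABABABABABABABABABABABABABABABABABABABABABA
step 6: BABABABABABABABABABABABABABABABABABABABABABABABABABABABABA…BABABABABABABABABABABABABABABABABABABABABABABABABABABABABA  (len 128)
step 7: BABABABABABABABABABABABABABABABABABABABABABABABABABABABABA…BABABABABABABABABABABABABABABABABABABABABABABABABABABABABA  (len 256)
step 8: BABABABABABABABABABABABABABABABABABABABABABABABABABABABABA…BABABABABABABABABABABABABABABABABABABABABABABABABABABABABA  (len 512)
step 9: BABABABABABABABABABABABABABABABABABABABABABABABABABABABABA…BABABABABABABABABABABABABABABABABABABABABABABABABABABABABA  (len 1024)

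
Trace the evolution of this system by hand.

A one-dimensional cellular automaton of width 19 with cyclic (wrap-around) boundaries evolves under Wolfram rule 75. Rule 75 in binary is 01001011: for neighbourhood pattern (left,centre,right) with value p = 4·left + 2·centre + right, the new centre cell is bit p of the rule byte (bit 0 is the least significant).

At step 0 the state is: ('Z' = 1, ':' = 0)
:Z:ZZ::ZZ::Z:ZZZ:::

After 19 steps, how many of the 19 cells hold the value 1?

9

0) :Z:ZZ::ZZ::Z:ZZZ:::
1) Z::ZZ:ZZZ:Z::Z:Z:ZZ
2) Z:ZZZ:Z:Z:::Z::::Z:
3) ::Z:Z:::::ZZ::ZZZ::
4) ZZ::::ZZZZZZ:ZZ:Z:Z
5) :Z:ZZZZ::::Z:ZZ:::Z
6) :::Z::Z:ZZZ::ZZ:ZZ:
7) ZZZ::Z::Z:Z:ZZZ:ZZ:
8) Z:Z:Z::Z::::Z:Z:ZZ:
9) ::::::Z::ZZZ::::ZZ:
10) ZZZZZZ::ZZ:Z:ZZZZZ:
11) Z::::Z:ZZZ:::Z:::Z:
12) ::ZZZ::Z:Z:ZZ::ZZ::
13) ZZZ:Z:Z::::ZZ:ZZZ:Z
14) ::Z:::::ZZZZZ:Z:Z:Z
15) :Z::ZZZZZ:::Z::::::
16) Z::ZZ:::Z:ZZ::ZZZZZ
17) Z:ZZZ:ZZ::ZZ:ZZ::::
18) ::Z:Z:ZZ:ZZZ:ZZ:ZZZ
19) :Z::::ZZ:Z:Z:ZZ:Z:Z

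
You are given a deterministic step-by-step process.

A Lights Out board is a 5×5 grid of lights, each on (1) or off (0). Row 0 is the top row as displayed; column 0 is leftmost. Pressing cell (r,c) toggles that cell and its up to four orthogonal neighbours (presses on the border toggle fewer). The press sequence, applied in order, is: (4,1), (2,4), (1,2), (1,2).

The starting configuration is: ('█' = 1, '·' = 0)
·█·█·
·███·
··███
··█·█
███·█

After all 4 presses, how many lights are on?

k=0  ·█·█·
·███·
··███
··█·█
███·█
k=1  ·█·█·
·███·
··███
·██·█
····█
k=2  ·█·█·
·████
··█··
·██··
····█
k=3  ·███·
····█
·····
·██··
····█
k=4  ·█·█·
·████
··█··
·██··
····█

10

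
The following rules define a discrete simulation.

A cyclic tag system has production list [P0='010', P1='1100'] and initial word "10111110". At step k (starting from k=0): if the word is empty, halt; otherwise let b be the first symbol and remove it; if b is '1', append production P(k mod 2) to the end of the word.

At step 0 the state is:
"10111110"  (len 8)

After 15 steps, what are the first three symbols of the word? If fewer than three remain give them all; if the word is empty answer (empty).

0) "10111110"  (len 8)
1) "0111110010"  (len 10)
2) "111110010"  (len 9)
3) "11110010010"  (len 11)
4) "11100100101100"  (len 14)
5) "1100100101100010"  (len 16)
6) "1001001011000101100"  (len 19)
7) "001001011000101100010"  (len 21)
8) "01001011000101100010"  (len 20)
9) "1001011000101100010"  (len 19)
10) "0010110001011000101100"  (len 22)
11) "010110001011000101100"  (len 21)
12) "10110001011000101100"  (len 20)
13) "0110001011000101100010"  (len 22)
14) "110001011000101100010"  (len 21)
15) "10001011000101100010010"  (len 23)

100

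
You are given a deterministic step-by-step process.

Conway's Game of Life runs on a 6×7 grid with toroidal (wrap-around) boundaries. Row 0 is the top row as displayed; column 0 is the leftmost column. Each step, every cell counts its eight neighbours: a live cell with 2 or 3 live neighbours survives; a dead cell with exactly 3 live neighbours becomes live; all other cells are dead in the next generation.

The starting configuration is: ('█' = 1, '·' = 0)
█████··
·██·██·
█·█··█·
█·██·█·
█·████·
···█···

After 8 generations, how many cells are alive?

k=0  █████··
·██·██·
█·█··█·
█·██·█·
█·████·
···█···
k=1  █····█·
·····█·
█····█·
█····█·
·····█·
█····██
k=2  █···██·
····██·
····██·
····██·
█···██·
█···██·
k=3  ···█···
···█···
···█··█
···█···
···█···
██·█···
k=4  ···██··
··███··
··███··
··███··
···██··
···██··
k=5  ·····█·
·····█·
·█···█·
·····█·
·····█·
··█··█·
k=6  ····███
····███
····███
····███
····███
····███
k=7  █··█···
█··█···
█··█···
█··█···
█··█···
█··█···
k=8  █████·█
█████·█
█████·█
█████·█
█████·█
█████·█

36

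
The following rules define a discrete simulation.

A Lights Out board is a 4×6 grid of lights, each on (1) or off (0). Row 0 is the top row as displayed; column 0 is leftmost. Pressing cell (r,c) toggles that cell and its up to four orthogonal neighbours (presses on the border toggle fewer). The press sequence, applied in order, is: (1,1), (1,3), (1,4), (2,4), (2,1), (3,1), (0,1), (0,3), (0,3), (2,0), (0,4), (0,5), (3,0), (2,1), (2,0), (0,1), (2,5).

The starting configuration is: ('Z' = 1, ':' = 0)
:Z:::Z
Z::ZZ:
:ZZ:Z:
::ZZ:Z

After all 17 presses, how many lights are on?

gen 0: :Z:::Z
Z::ZZ:
:ZZ:Z:
::ZZ:Z
gen 1: :::::Z
:ZZZZ:
::Z:Z:
::ZZ:Z
gen 2: :::Z:Z
:Z::::
::ZZZ:
::ZZ:Z
gen 3: :::ZZZ
:Z:ZZZ
::ZZ::
::ZZ:Z
gen 4: :::ZZZ
:Z:Z:Z
::Z:ZZ
::ZZZZ
gen 5: :::ZZZ
:::Z:Z
ZZ::ZZ
:ZZZZZ
gen 6: :::ZZZ
:::Z:Z
Z:::ZZ
Z::ZZZ
gen 7: ZZZZZZ
:Z:Z:Z
Z:::ZZ
Z::ZZZ
gen 8: ZZ:::Z
:Z:::Z
Z:::ZZ
Z::ZZZ
gen 9: ZZZZZZ
:Z:Z:Z
Z:::ZZ
Z::ZZZ
gen 10: ZZZZZZ
ZZ:Z:Z
:Z::ZZ
:::ZZZ
gen 11: ZZZ:::
ZZ:ZZZ
:Z::ZZ
:::ZZZ
gen 12: ZZZ:ZZ
ZZ:ZZ:
:Z::ZZ
:::ZZZ
gen 13: ZZZ:ZZ
ZZ:ZZ:
ZZ::ZZ
ZZ:ZZZ
gen 14: ZZZ:ZZ
Z::ZZ:
::Z:ZZ
Z::ZZZ
gen 15: ZZZ:ZZ
:::ZZ:
ZZZ:ZZ
:::ZZZ
gen 16: ::::ZZ
:Z:ZZ:
ZZZ:ZZ
:::ZZZ
gen 17: ::::ZZ
:Z:ZZZ
ZZZ:::
:::ZZ:

11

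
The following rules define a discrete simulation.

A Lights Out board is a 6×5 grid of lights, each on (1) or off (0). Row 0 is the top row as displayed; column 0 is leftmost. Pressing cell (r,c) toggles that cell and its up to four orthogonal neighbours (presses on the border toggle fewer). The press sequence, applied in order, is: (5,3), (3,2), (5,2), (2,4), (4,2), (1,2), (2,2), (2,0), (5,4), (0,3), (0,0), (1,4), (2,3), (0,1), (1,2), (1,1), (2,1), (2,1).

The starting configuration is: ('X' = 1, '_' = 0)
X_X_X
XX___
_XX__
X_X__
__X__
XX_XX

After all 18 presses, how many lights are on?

k=0  X_X_X
XX___
_XX__
X_X__
__X__
XX_XX
k=1  X_X_X
XX___
_XX__
X_X__
__XX_
XXX__
k=2  X_X_X
XX___
_X___
XX_X_
___X_
XXX__
k=3  X_X_X
XX___
_X___
XX_X_
__XX_
X__X_
k=4  X_X_X
XX__X
_X_XX
XX_XX
__XX_
X__X_
k=5  X_X_X
XX__X
_X_XX
XXXXX
_X___
X_XX_
k=6  X___X
X_XXX
_XXXX
XXXXX
_X___
X_XX_
k=7  X___X
X__XX
____X
XX_XX
_X___
X_XX_
k=8  X___X
___XX
XX__X
_X_XX
_X___
X_XX_
k=9  X___X
___XX
XX__X
_X_XX
_X__X
X_X_X
k=10  X_XX_
____X
XX__X
_X_XX
_X__X
X_X_X
k=11  _XXX_
X___X
XX__X
_X_XX
_X__X
X_X_X
k=12  _XXXX
X__X_
XX___
_X_XX
_X__X
X_X_X
k=13  _XXXX
X____
XXXXX
_X__X
_X__X
X_X_X
k=14  X__XX
XX___
XXXXX
_X__X
_X__X
X_X_X
k=15  X_XXX
X_XX_
XX_XX
_X__X
_X__X
X_X_X
k=16  XXXXX
_X_X_
X__XX
_X__X
_X__X
X_X_X
k=17  XXXXX
___X_
_XXXX
____X
_X__X
X_X_X
k=18  XXXXX
_X_X_
X__XX
_X__X
_X__X
X_X_X

17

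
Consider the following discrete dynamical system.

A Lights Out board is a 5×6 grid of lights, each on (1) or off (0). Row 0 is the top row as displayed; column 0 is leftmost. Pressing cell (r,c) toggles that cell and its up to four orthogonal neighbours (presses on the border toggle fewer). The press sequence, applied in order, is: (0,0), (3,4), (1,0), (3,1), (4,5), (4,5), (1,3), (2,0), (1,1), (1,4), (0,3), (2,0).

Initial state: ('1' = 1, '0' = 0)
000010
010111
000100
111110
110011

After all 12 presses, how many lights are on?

9

step 0: 000010
010111
000100
111110
110011
step 1: 110010
110111
000100
111110
110011
step 2: 110010
110111
000110
111001
110001
step 3: 010010
000111
100110
111001
110001
step 4: 010010
000111
110110
000001
100001
step 5: 010010
000111
110110
000000
100010
step 6: 010010
000111
110110
000001
100001
step 7: 010110
001001
110010
000001
100001
step 8: 010110
101001
000010
100001
100001
step 9: 000110
010001
010010
100001
100001
step 10: 000100
010110
010000
100001
100001
step 11: 001010
010010
010000
100001
100001
step 12: 001010
110010
100000
000001
100001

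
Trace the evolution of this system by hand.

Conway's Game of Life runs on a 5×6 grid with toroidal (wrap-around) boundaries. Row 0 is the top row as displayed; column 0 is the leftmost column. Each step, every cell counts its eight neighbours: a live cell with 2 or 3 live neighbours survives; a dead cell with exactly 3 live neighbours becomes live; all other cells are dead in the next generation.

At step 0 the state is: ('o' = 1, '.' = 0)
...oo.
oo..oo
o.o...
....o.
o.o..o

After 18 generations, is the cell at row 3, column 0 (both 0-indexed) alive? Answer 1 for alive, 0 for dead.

[0] ...oo.
oo..oo
o.o...
....o.
o.o..o
[1] ..oo..
ooo.o.
o..oo.
o..o..
.....o
[2] o.oooo
o...o.
o...o.
o..o..
..ooo.
[3] o.o...
o.....
oo.oo.
.oo...
o.....
[4] o....o
o.oo..
o..o.o
..oo.o
o.o...
[5] o.oo.o
..oo..
o....o
..oo.o
o.ooo.
[6] o....o
..oo..
oo...o
..o...
o.....
[7] oo...o
..o.o.
oo.o..
.....o
oo...o
[8] ..o.o.
..ooo.
oooooo
..o.oo
.o..o.
[9] .oo.oo
o.....
o.....
......
.oo.o.
[10] ..o.oo
o.....
......
.o....
ooo.oo
[11] ..o.o.
.....o
......
.oo..o
..o.o.
[12] ....oo
......
o.....
.ooo..
..o.oo
[13] ...ooo
.....o
.oo...
oooooo
ooo..o
[14] .ooo..
o.oo.o
......
....o.
......
[15] oo.oo.
o..oo.
...ooo
......
..oo..
[16] oo....
oo....
...o.o
..o...
.oooo.
[17] ...o.o
.oo..o
ooo...
.o....
o..o..
[18] .o.o.o
...ooo
......
......
o.o.o.

0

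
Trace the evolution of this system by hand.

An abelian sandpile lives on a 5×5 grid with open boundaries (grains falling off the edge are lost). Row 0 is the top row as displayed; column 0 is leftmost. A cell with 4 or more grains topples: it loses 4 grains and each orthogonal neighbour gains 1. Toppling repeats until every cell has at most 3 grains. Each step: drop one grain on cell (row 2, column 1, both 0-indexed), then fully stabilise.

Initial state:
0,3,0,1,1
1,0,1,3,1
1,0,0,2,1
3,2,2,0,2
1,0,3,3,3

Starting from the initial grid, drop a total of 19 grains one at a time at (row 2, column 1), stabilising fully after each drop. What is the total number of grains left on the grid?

44

[0] 0,3,0,1,1
1,0,1,3,1
1,0,0,2,1
3,2,2,0,2
1,0,3,3,3
[1] 0,3,0,1,1
1,0,1,3,1
1,1,0,2,1
3,2,2,0,2
1,0,3,3,3
[2] 0,3,0,1,1
1,0,1,3,1
1,2,0,2,1
3,2,2,0,2
1,0,3,3,3
[3] 0,3,0,1,1
1,0,1,3,1
1,3,0,2,1
3,2,2,0,2
1,0,3,3,3
[4] 0,3,0,1,1
1,1,1,3,1
2,0,1,2,1
3,3,2,0,2
1,0,3,3,3
[5] 0,3,0,1,1
1,1,1,3,1
2,1,1,2,1
3,3,2,0,2
1,0,3,3,3
[6] 0,3,0,1,1
1,1,1,3,1
2,2,1,2,1
3,3,2,0,2
1,0,3,3,3
[7] 0,3,0,1,1
1,1,1,3,1
2,3,1,2,1
3,3,2,0,2
1,0,3,3,3
[8] 0,3,0,1,1
2,2,1,3,1
0,2,2,2,1
1,1,3,0,2
2,1,3,3,3
[9] 0,3,0,1,1
2,2,1,3,1
0,3,2,2,1
1,1,3,0,2
2,1,3,3,3
[10] 0,3,0,1,1
2,3,1,3,1
1,0,3,2,1
1,2,3,0,2
2,1,3,3,3
[11] 0,3,0,1,1
2,3,1,3,1
1,1,3,2,1
1,2,3,0,2
2,1,3,3,3
[12] 0,3,0,1,1
2,3,1,3,1
1,2,3,2,1
1,2,3,0,2
2,1,3,3,3
[13] 0,3,0,1,1
2,3,1,3,1
1,3,3,2,1
1,2,3,0,2
2,1,3,3,3
[14] 1,0,1,1,1
3,1,3,3,1
2,3,1,3,1
2,0,2,2,3
2,3,1,1,0
[15] 1,0,1,1,1
3,2,3,3,1
3,0,2,3,1
2,1,2,2,3
2,3,1,1,0
[16] 1,0,1,1,1
3,2,3,3,1
3,1,2,3,1
2,1,2,2,3
2,3,1,1,0
[17] 1,0,1,1,1
3,2,3,3,1
3,2,2,3,1
2,1,2,2,3
2,3,1,1,0
[18] 1,0,1,1,1
3,2,3,3,1
3,3,2,3,1
2,1,2,2,3
2,3,1,1,0
[19] 2,1,2,2,1
1,1,2,1,2
1,3,1,1,2
3,2,3,3,3
2,3,1,1,0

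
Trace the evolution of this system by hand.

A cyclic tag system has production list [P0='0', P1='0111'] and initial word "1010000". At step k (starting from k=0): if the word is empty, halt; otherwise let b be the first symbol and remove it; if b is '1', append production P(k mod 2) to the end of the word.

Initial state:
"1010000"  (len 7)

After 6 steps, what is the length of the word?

3

0) "1010000"  (len 7)
1) "0100000"  (len 7)
2) "100000"  (len 6)
3) "000000"  (len 6)
4) "00000"  (len 5)
5) "0000"  (len 4)
6) "000"  (len 3)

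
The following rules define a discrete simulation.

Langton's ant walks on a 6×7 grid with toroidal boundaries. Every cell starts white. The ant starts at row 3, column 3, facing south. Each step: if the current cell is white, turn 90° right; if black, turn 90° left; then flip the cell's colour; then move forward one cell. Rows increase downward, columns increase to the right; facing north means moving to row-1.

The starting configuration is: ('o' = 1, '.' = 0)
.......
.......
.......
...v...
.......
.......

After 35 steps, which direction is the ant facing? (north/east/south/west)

west

t=0: .......
.......
.......
...v...
.......
.......
t=1: .......
.......
.......
..<o...
.......
.......
t=2: .......
.......
..^....
..oo...
.......
.......
t=3: .......
.......
..o>...
..oo...
.......
.......
t=4: .......
.......
..oo...
..ov...
.......
.......
t=5: .......
.......
..oo...
..o.>..
.......
.......
t=6: .......
.......
..oo...
..o.o..
....v..
.......
t=7: .......
.......
..oo...
..o.o..
...<o..
.......
t=8: .......
.......
..oo...
..o^o..
...oo..
.......
t=9: .......
.......
..oo...
..oo>..
...oo..
.......
t=10: .......
.......
..oo^..
..oo...
...oo..
.......
t=11: .......
.......
..ooo>.
..oo...
...oo..
.......
t=12: .......
.......
..oooo.
..oo.v.
...oo..
.......
t=13: .......
.......
..oooo.
..oo<o.
...oo..
.......
t=14: .......
.......
..oo^o.
..oooo.
...oo..
.......
t=15: .......
.......
..o<.o.
..oooo.
...oo..
.......
t=16: .......
.......
..o..o.
..ovoo.
...oo..
.......
t=17: .......
.......
..o..o.
..o.>o.
...oo..
.......
t=18: .......
.......
..o.^o.
..o..o.
...oo..
.......
t=19: .......
.......
..o.o>.
..o..o.
...oo..
.......
t=20: .......
.....^.
..o.o..
..o..o.
...oo..
.......
t=21: .......
.....o>
..o.o..
..o..o.
...oo..
.......
t=22: .......
.....oo
..o.o.v
..o..o.
...oo..
.......
t=23: .......
.....oo
..o.o<o
..o..o.
...oo..
.......
t=24: .......
.....^o
..o.ooo
..o..o.
...oo..
.......
t=25: .......
....<.o
..o.ooo
..o..o.
...oo..
.......
t=26: ....^..
....o.o
..o.ooo
..o..o.
...oo..
.......
t=27: ....o>.
....o.o
..o.ooo
..o..o.
...oo..
.......
t=28: ....oo.
....ovo
..o.ooo
..o..o.
...oo..
.......
t=29: ....oo.
....<oo
..o.ooo
..o..o.
...oo..
.......
t=30: ....oo.
.....oo
..o.voo
..o..o.
...oo..
.......
t=31: ....oo.
.....oo
..o..>o
..o..o.
...oo..
.......
t=32: ....oo.
.....^o
..o...o
..o..o.
...oo..
.......
t=33: ....oo.
....<.o
..o...o
..o..o.
...oo..
.......
t=34: ....^o.
....o.o
..o...o
..o..o.
...oo..
.......
t=35: ...<.o.
....o.o
..o...o
..o..o.
...oo..
.......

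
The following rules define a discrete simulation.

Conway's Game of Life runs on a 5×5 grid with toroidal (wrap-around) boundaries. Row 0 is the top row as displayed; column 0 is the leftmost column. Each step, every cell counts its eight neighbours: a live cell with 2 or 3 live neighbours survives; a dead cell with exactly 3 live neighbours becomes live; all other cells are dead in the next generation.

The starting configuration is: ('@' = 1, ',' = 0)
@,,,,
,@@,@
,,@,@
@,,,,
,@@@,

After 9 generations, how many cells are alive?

2

k=0  @,,,,
,@@,@
,,@,@
@,,,,
,@@@,
k=1  @,,,@
,@@,@
,,@,@
@,,,@
@@@,@
k=2  ,,,,,
,@@,@
,,@,@
,,@,,
,,,,,
k=3  ,,,,,
@@@,,
@,@,,
,,,@,
,,,,,
k=4  ,@,,,
@,@,,
@,@@@
,,,,,
,,,,,
k=5  ,@,,,
@,@,,
@,@@@
,,,@@
,,,,,
k=6  ,@,,,
@,@,,
@,@,,
@,@,,
,,,,,
k=7  ,@,,,
@,@,,
@,@@@
,,,,,
,@,,,
k=8  @@@,,
@,@,,
@,@@@
@@@@@
,,,,,
k=9  @,@,,
,,,,,
,,,,,
,,,,,
,,,,,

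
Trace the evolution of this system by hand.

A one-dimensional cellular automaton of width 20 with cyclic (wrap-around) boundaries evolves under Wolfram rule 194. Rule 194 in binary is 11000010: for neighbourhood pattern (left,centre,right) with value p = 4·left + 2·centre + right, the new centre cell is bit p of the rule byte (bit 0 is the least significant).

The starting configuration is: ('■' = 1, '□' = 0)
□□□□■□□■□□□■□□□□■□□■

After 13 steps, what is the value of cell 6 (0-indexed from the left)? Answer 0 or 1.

1

t=0: □□□□■□□■□□□■□□□□■□□■
t=1: □□□■□□■□□□■□□□□■□□■□
t=2: □□■□□■□□□■□□□□■□□■□□
t=3: □■□□■□□□■□□□□■□□■□□□
t=4: ■□□■□□□■□□□□■□□■□□□□
t=5: □□■□□□■□□□□■□□■□□□□■
t=6: □■□□□■□□□□■□□■□□□□■□
t=7: ■□□□■□□□□■□□■□□□□■□□
t=8: □□□■□□□□■□□■□□□□■□□■
t=9: □□■□□□□■□□■□□□□■□□■□
t=10: □■□□□□■□□■□□□□■□□■□□
t=11: ■□□□□■□□■□□□□■□□■□□□
t=12: □□□□■□□■□□□□■□□■□□□■
t=13: □□□■□□■□□□□■□□■□□□■□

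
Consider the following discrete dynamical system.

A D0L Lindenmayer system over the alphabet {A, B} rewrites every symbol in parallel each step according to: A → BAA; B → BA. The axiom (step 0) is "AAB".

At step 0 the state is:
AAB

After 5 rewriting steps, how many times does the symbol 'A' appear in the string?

k=0  AAB
k=1  BAABAABA
k=2  BABAABAABABAABAABABAA
k=3  BABAABABAABAABABAABAABABAABABAABAABABAABAABABAABABAABAA
k=4  BABAABABAABAABABAABABAABAABABAABAABABAABABAABAABABAABAABAB…BAABABAABABAABAABABAABAABABAABABAABAABABAABABAABAABABAABAA  (len 144)
k=5  BABAABABAABAABABAABABAABAABABAABAABABAABABAABAABABAABABAAB…BAABABAABABAABAABABAABABAABAABABAABAABABAABABAABAABABAABAA  (len 377)

233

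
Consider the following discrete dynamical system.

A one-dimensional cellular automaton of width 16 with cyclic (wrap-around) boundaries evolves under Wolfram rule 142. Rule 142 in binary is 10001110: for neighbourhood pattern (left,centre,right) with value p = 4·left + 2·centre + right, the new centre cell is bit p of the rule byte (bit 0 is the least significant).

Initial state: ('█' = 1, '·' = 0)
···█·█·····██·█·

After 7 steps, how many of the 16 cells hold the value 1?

gen 0: ···█·█·····██·█·
gen 1: ··██·█····██··█·
gen 2: ·██··█···██··██·
gen 3: ██··██··██··██··
gen 4: █··██··██··██··█
gen 5: ··██··██··██··██
gen 6: ·██··██··██··██·
gen 7: ██··██··██··██··

8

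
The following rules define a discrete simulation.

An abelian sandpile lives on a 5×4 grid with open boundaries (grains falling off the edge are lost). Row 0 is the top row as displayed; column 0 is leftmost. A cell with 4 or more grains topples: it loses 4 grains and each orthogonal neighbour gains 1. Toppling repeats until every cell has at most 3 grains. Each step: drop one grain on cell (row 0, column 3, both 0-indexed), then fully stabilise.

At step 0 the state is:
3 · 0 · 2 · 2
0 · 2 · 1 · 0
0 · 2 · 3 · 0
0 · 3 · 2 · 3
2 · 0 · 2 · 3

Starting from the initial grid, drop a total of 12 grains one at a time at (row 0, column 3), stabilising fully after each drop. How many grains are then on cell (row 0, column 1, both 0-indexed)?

1

gen 0: 3 · 0 · 2 · 2
0 · 2 · 1 · 0
0 · 2 · 3 · 0
0 · 3 · 2 · 3
2 · 0 · 2 · 3
gen 1: 3 · 0 · 2 · 3
0 · 2 · 1 · 0
0 · 2 · 3 · 0
0 · 3 · 2 · 3
2 · 0 · 2 · 3
gen 2: 3 · 0 · 3 · 0
0 · 2 · 1 · 1
0 · 2 · 3 · 0
0 · 3 · 2 · 3
2 · 0 · 2 · 3
gen 3: 3 · 0 · 3 · 1
0 · 2 · 1 · 1
0 · 2 · 3 · 0
0 · 3 · 2 · 3
2 · 0 · 2 · 3
gen 4: 3 · 0 · 3 · 2
0 · 2 · 1 · 1
0 · 2 · 3 · 0
0 · 3 · 2 · 3
2 · 0 · 2 · 3
gen 5: 3 · 0 · 3 · 3
0 · 2 · 1 · 1
0 · 2 · 3 · 0
0 · 3 · 2 · 3
2 · 0 · 2 · 3
gen 6: 3 · 1 · 0 · 1
0 · 2 · 2 · 2
0 · 2 · 3 · 0
0 · 3 · 2 · 3
2 · 0 · 2 · 3
gen 7: 3 · 1 · 0 · 2
0 · 2 · 2 · 2
0 · 2 · 3 · 0
0 · 3 · 2 · 3
2 · 0 · 2 · 3
gen 8: 3 · 1 · 0 · 3
0 · 2 · 2 · 2
0 · 2 · 3 · 0
0 · 3 · 2 · 3
2 · 0 · 2 · 3
gen 9: 3 · 1 · 1 · 0
0 · 2 · 2 · 3
0 · 2 · 3 · 0
0 · 3 · 2 · 3
2 · 0 · 2 · 3
gen 10: 3 · 1 · 1 · 1
0 · 2 · 2 · 3
0 · 2 · 3 · 0
0 · 3 · 2 · 3
2 · 0 · 2 · 3
gen 11: 3 · 1 · 1 · 2
0 · 2 · 2 · 3
0 · 2 · 3 · 0
0 · 3 · 2 · 3
2 · 0 · 2 · 3
gen 12: 3 · 1 · 1 · 3
0 · 2 · 2 · 3
0 · 2 · 3 · 0
0 · 3 · 2 · 3
2 · 0 · 2 · 3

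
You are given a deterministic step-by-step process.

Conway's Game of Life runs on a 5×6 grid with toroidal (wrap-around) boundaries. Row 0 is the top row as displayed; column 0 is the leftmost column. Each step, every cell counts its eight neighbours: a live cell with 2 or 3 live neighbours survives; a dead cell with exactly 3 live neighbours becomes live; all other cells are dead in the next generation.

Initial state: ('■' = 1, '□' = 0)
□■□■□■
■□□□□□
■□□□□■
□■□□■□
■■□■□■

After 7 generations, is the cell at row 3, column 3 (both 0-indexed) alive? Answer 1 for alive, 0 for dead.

step 0: □■□■□■
■□□□□□
■□□□□■
□■□□■□
■■□■□■
step 1: □■□□□■
□■□□■□
■■□□□■
□■■□■□
□■□■□■
step 2: □■□□□■
□■■□■□
□□□■■■
□□□■■□
□■□■□■
step 3: □■□■□■
□■■□□□
□□□□□■
■□□□□□
□□□■□■
step 4: □■□■□□
□■■□■□
■■□□□□
■□□□■■
□□■□□■
step 5: ■■□■■□
□□□■□□
□□■■■□
□□□□■□
□■■■□■
step 6: ■■□□□■
□■□□□■
□□■□■□
□■□□□■
□■□□□■
step 7: □■■□■■
□■■□■■
□■■□■■
□■■□■■
□■■□■■

0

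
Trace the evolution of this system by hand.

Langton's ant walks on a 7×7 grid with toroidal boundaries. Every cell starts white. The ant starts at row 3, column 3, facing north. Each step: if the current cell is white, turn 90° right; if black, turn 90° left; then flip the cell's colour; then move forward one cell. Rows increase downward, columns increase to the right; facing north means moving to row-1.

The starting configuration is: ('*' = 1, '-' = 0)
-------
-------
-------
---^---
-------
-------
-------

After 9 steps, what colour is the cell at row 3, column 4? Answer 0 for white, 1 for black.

1

t=0: -------
-------
-------
---^---
-------
-------
-------
t=1: -------
-------
-------
---*>--
-------
-------
-------
t=2: -------
-------
-------
---**--
----v--
-------
-------
t=3: -------
-------
-------
---**--
---<*--
-------
-------
t=4: -------
-------
-------
---^*--
---**--
-------
-------
t=5: -------
-------
-------
--<-*--
---**--
-------
-------
t=6: -------
-------
--^----
--*-*--
---**--
-------
-------
t=7: -------
-------
--*>---
--*-*--
---**--
-------
-------
t=8: -------
-------
--**---
--*v*--
---**--
-------
-------
t=9: -------
-------
--**---
--<**--
---**--
-------
-------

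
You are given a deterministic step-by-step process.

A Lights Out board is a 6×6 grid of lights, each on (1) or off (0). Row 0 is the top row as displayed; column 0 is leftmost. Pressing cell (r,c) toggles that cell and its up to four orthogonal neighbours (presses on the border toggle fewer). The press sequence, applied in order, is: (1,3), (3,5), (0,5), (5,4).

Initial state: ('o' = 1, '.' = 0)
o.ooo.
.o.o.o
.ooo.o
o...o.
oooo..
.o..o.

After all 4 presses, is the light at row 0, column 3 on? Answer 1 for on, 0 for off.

t=0: o.ooo.
.o.o.o
.ooo.o
o...o.
oooo..
.o..o.
t=1: o.o.o.
.oo.oo
.oo..o
o...o.
oooo..
.o..o.
t=2: o.o.o.
.oo.oo
.oo...
o....o
oooo.o
.o..o.
t=3: o.o..o
.oo.o.
.oo...
o....o
oooo.o
.o..o.
t=4: o.o..o
.oo.o.
.oo...
o....o
oooooo
.o.o.o

0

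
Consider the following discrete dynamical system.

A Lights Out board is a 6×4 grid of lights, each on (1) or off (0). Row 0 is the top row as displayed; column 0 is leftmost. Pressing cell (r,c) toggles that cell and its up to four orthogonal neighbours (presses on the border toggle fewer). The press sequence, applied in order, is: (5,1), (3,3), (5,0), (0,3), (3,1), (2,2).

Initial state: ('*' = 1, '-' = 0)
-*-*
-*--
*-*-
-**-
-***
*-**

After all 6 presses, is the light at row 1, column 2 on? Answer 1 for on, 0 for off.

step 0: -*-*
-*--
*-*-
-**-
-***
*-**
step 1: -*-*
-*--
*-*-
-**-
--**
-*-*
step 2: -*-*
-*--
*-**
-*-*
--*-
-*-*
step 3: -*-*
-*--
*-**
-*-*
*-*-
*--*
step 4: -**-
-*-*
*-**
-*-*
*-*-
*--*
step 5: -**-
-*-*
****
*-**
***-
*--*
step 6: -**-
-***
*---
*--*
***-
*--*

1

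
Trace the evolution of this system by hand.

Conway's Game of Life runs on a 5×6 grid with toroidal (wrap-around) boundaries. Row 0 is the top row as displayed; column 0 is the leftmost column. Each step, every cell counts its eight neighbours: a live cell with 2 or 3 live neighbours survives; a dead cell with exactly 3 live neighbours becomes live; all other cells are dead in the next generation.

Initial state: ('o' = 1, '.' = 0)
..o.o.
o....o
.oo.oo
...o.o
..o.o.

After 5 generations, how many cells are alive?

6

step 0: ..o.o.
o....o
.oo.oo
...o.o
..o.o.
step 1: .o..o.
o.o...
.ooo..
oo...o
..o.oo
step 2: ooo.o.
o.....
...o.o
.....o
..ooo.
step 3: o.o.o.
o.ooo.
o...oo
..o..o
o.o.o.
step 4: o.o.o.
o.o...
o.o...
......
o.o.o.
step 5: o.o...
o.o...
......
...o.o
......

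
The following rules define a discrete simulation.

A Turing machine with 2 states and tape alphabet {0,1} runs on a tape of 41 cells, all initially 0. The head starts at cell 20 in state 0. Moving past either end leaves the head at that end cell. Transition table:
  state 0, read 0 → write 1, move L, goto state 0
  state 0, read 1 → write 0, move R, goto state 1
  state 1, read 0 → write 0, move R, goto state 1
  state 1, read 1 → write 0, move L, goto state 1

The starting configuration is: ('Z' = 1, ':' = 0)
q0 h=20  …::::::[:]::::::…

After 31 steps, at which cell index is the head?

4

t=0: q0 h=20  …::::::[:]::::::…
t=1: q0 h=19  …::::::[:]Z:::::…
t=2: q0 h=18  …::::::[:]ZZ::::…
t=3: q0 h=17  …::::::[:]ZZZ:::…
t=4: q0 h=16  …::::::[:]ZZZZ::…
t=5: q0 h=15  …::::::[:]ZZZZZ:…
t=6: q0 h=14  …::::::[:]ZZZZZZ…
t=7: q0 h=13  …::::::[:]ZZZZZZ…
t=8: q0 h=12  …::::::[:]ZZZZZZ…
t=9: q0 h=11  …::::::[:]ZZZZZZ…
t=10: q0 h=10  …::::::[:]ZZZZZZ…
t=11: q0 h= 9  …::::::[:]ZZZZZZ…
t=12: q0 h= 8  …::::::[:]ZZZZZZ…
t=13: q0 h= 7  …::::::[:]ZZZZZZ…
t=14: q0 h= 6  |::::::[:]ZZZZZZ…
t=15: q0 h= 5  |:::::[:]ZZZZZZ…
t=16: q0 h= 4  |::::[:]ZZZZZZ…
t=17: q0 h= 3  |:::[:]ZZZZZZ…
t=18: q0 h= 2  |::[:]ZZZZZZ…
t=19: q0 h= 1  |:[:]ZZZZZZ…
t=20: q0 h= 0  |[:]ZZZZZZ…
t=21: q0 h= 0  |[Z]ZZZZZZ…
t=22: q1 h= 1  |:[Z]ZZZZZZ…
t=23: q1 h= 0  |[:]:ZZZZZ…
t=24: q1 h= 1  |:[:]ZZZZZZ…
t=25: q1 h= 2  |::[Z]ZZZZZZ…
t=26: q1 h= 1  |:[:]:ZZZZZ…
t=27: q1 h= 2  |::[:]ZZZZZZ…
t=28: q1 h= 3  |:::[Z]ZZZZZZ…
t=29: q1 h= 2  |::[:]:ZZZZZ…
t=30: q1 h= 3  |:::[:]ZZZZZZ…
t=31: q1 h= 4  |::::[Z]ZZZZZZ…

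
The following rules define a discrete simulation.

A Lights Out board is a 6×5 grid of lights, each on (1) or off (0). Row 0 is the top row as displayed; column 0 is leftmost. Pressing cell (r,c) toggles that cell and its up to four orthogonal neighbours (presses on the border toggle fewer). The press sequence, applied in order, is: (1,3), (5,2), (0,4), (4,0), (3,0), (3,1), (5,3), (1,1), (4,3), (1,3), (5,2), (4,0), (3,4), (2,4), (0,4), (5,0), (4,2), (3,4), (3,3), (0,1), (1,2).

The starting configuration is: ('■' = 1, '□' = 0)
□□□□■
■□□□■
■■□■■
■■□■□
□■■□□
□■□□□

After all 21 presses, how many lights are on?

[0] □□□□■
■□□□■
■■□■■
■■□■□
□■■□□
□■□□□
[1] □□□■■
■□■■□
■■□□■
■■□■□
□■■□□
□■□□□
[2] □□□■■
■□■■□
■■□□■
■■□■□
□■□□□
□□■■□
[3] □□□□□
■□■■■
■■□□■
■■□■□
□■□□□
□□■■□
[4] □□□□□
■□■■■
■■□□■
□■□■□
■□□□□
■□■■□
[5] □□□□□
■□■■■
□■□□■
■□□■□
□□□□□
■□■■□
[6] □□□□□
■□■■■
□□□□■
□■■■□
□■□□□
■□■■□
[7] □□□□□
■□■■■
□□□□■
□■■■□
□■□■□
■□□□■
[8] □■□□□
□■□■■
□■□□■
□■■■□
□■□■□
■□□□■
[9] □■□□□
□■□■■
□■□□■
□■■□□
□■■□■
■□□■■
[10] □■□■□
□■■□□
□■□■■
□■■□□
□■■□■
■□□■■
[11] □■□■□
□■■□□
□■□■■
□■■□□
□■□□■
■■■□■
[12] □■□■□
□■■□□
□■□■■
■■■□□
■□□□■
□■■□■
[13] □■□■□
□■■□□
□■□■□
■■■■■
■□□□□
□■■□■
[14] □■□■□
□■■□■
□■□□■
■■■■□
■□□□□
□■■□■
[15] □■□□■
□■■□□
□■□□■
■■■■□
■□□□□
□■■□■
[16] □■□□■
□■■□□
□■□□■
■■■■□
□□□□□
■□■□■
[17] □■□□■
□■■□□
□■□□■
■■□■□
□■■■□
■□□□■
[18] □■□□■
□■■□□
□■□□□
■■□□■
□■■■■
■□□□■
[19] □■□□■
□■■□□
□■□■□
■■■■□
□■■□■
■□□□■
[20] ■□■□■
□□■□□
□■□■□
■■■■□
□■■□■
■□□□■
[21] ■□□□■
□■□■□
□■■■□
■■■■□
□■■□■
■□□□■

16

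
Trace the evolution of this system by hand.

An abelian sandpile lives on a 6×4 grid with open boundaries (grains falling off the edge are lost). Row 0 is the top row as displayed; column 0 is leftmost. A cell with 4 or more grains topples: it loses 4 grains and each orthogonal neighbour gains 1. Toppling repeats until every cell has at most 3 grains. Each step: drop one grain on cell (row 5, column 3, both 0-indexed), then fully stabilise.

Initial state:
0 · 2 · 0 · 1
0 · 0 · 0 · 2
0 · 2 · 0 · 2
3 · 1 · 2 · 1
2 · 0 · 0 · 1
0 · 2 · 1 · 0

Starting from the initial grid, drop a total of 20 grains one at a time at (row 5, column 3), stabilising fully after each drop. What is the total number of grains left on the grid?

30

k=0  0 · 2 · 0 · 1
0 · 0 · 0 · 2
0 · 2 · 0 · 2
3 · 1 · 2 · 1
2 · 0 · 0 · 1
0 · 2 · 1 · 0
k=1  0 · 2 · 0 · 1
0 · 0 · 0 · 2
0 · 2 · 0 · 2
3 · 1 · 2 · 1
2 · 0 · 0 · 1
0 · 2 · 1 · 1
k=2  0 · 2 · 0 · 1
0 · 0 · 0 · 2
0 · 2 · 0 · 2
3 · 1 · 2 · 1
2 · 0 · 0 · 1
0 · 2 · 1 · 2
k=3  0 · 2 · 0 · 1
0 · 0 · 0 · 2
0 · 2 · 0 · 2
3 · 1 · 2 · 1
2 · 0 · 0 · 1
0 · 2 · 1 · 3
k=4  0 · 2 · 0 · 1
0 · 0 · 0 · 2
0 · 2 · 0 · 2
3 · 1 · 2 · 1
2 · 0 · 0 · 2
0 · 2 · 2 · 0
k=5  0 · 2 · 0 · 1
0 · 0 · 0 · 2
0 · 2 · 0 · 2
3 · 1 · 2 · 1
2 · 0 · 0 · 2
0 · 2 · 2 · 1
k=6  0 · 2 · 0 · 1
0 · 0 · 0 · 2
0 · 2 · 0 · 2
3 · 1 · 2 · 1
2 · 0 · 0 · 2
0 · 2 · 2 · 2
k=7  0 · 2 · 0 · 1
0 · 0 · 0 · 2
0 · 2 · 0 · 2
3 · 1 · 2 · 1
2 · 0 · 0 · 2
0 · 2 · 2 · 3
k=8  0 · 2 · 0 · 1
0 · 0 · 0 · 2
0 · 2 · 0 · 2
3 · 1 · 2 · 1
2 · 0 · 0 · 3
0 · 2 · 3 · 0
k=9  0 · 2 · 0 · 1
0 · 0 · 0 · 2
0 · 2 · 0 · 2
3 · 1 · 2 · 1
2 · 0 · 0 · 3
0 · 2 · 3 · 1
k=10  0 · 2 · 0 · 1
0 · 0 · 0 · 2
0 · 2 · 0 · 2
3 · 1 · 2 · 1
2 · 0 · 0 · 3
0 · 2 · 3 · 2
k=11  0 · 2 · 0 · 1
0 · 0 · 0 · 2
0 · 2 · 0 · 2
3 · 1 · 2 · 1
2 · 0 · 0 · 3
0 · 2 · 3 · 3
k=12  0 · 2 · 0 · 1
0 · 0 · 0 · 2
0 · 2 · 0 · 2
3 · 1 · 2 · 2
2 · 0 · 2 · 0
0 · 3 · 0 · 2
k=13  0 · 2 · 0 · 1
0 · 0 · 0 · 2
0 · 2 · 0 · 2
3 · 1 · 2 · 2
2 · 0 · 2 · 0
0 · 3 · 0 · 3
k=14  0 · 2 · 0 · 1
0 · 0 · 0 · 2
0 · 2 · 0 · 2
3 · 1 · 2 · 2
2 · 0 · 2 · 1
0 · 3 · 1 · 0
k=15  0 · 2 · 0 · 1
0 · 0 · 0 · 2
0 · 2 · 0 · 2
3 · 1 · 2 · 2
2 · 0 · 2 · 1
0 · 3 · 1 · 1
k=16  0 · 2 · 0 · 1
0 · 0 · 0 · 2
0 · 2 · 0 · 2
3 · 1 · 2 · 2
2 · 0 · 2 · 1
0 · 3 · 1 · 2
k=17  0 · 2 · 0 · 1
0 · 0 · 0 · 2
0 · 2 · 0 · 2
3 · 1 · 2 · 2
2 · 0 · 2 · 1
0 · 3 · 1 · 3
k=18  0 · 2 · 0 · 1
0 · 0 · 0 · 2
0 · 2 · 0 · 2
3 · 1 · 2 · 2
2 · 0 · 2 · 2
0 · 3 · 2 · 0
k=19  0 · 2 · 0 · 1
0 · 0 · 0 · 2
0 · 2 · 0 · 2
3 · 1 · 2 · 2
2 · 0 · 2 · 2
0 · 3 · 2 · 1
k=20  0 · 2 · 0 · 1
0 · 0 · 0 · 2
0 · 2 · 0 · 2
3 · 1 · 2 · 2
2 · 0 · 2 · 2
0 · 3 · 2 · 2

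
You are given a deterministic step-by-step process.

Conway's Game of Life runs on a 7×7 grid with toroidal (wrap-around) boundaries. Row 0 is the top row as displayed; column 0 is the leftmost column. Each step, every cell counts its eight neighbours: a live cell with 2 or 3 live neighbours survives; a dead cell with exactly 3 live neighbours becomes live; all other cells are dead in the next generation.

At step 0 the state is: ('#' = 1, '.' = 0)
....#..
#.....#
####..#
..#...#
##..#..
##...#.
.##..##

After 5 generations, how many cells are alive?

gen 0: ....#..
#.....#
####..#
..#...#
##..#..
##...#.
.##..##
gen 1: .#.....
..##.##
..##.#.
.....##
..#..#.
....##.
.##.###
gen 2: .#.....
.#.#.##
..##...
..##.##
.......
.##....
#####.#
gen 3: .......
##.##..
##.....
..###..
.#.#...
.......
...#...
gen 4: ..###..
###....
#......
#..##..
...##..
..#....
.......
gen 5: ..##...
#.#....
#.##..#
...##..
..#.#..
...#...
..#....

14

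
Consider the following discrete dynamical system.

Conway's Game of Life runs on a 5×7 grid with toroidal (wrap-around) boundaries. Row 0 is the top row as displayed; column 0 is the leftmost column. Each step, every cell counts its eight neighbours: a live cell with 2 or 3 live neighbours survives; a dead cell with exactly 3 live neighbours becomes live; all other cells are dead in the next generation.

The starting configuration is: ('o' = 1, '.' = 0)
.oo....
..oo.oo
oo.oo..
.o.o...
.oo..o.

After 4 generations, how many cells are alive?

3

[0] .oo....
..oo.oo
oo.oo..
.o.o...
.oo..o.
[1] o...ooo
.....oo
oo...oo
...o...
o..o...
[2] o...o..
.o.....
o...oo.
.oo.o..
o..o.o.
[3] oo..o.o
oo..ooo
o.oooo.
ooo....
o.oo.oo
[4] .......
.......
.......
.......
...ooo.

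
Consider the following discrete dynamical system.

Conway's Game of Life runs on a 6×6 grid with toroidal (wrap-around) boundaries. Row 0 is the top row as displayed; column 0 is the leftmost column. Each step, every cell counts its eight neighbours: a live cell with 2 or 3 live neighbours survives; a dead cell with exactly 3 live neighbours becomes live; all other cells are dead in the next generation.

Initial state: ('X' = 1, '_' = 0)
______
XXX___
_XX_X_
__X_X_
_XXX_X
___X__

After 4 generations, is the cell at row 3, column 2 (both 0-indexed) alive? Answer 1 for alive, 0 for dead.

0

gen 0: ______
XXX___
_XX_X_
__X_X_
_XXX_X
___X__
gen 1: _XX___
X_XX__
X____X
X___XX
_X____
___XX_
gen 2: _X__X_
X_XX_X
___X__
_X__X_
X__X__
_X_X__
gen 3: _X__XX
XXXX_X
XX_X_X
__XXX_
XX_XX_
XX_XX_
gen 4: ______
___X__
______
______
X_____
______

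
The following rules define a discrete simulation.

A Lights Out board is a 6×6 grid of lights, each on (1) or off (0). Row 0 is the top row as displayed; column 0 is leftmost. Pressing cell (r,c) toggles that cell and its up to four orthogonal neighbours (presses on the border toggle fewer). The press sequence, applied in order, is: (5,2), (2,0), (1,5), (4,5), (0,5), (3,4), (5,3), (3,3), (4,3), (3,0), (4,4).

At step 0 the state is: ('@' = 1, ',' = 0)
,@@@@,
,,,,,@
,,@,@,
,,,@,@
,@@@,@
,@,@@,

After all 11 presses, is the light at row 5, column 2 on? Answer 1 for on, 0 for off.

0) ,@@@@,
,,,,,@
,,@,@,
,,,@,@
,@@@,@
,@,@@,
1) ,@@@@,
,,,,,@
,,@,@,
,,,@,@
,@,@,@
,,@,@,
2) ,@@@@,
@,,,,@
@@@,@,
@,,@,@
,@,@,@
,,@,@,
3) ,@@@@@
@,,,@,
@@@,@@
@,,@,@
,@,@,@
,,@,@,
4) ,@@@@@
@,,,@,
@@@,@@
@,,@,,
,@,@@,
,,@,@@
5) ,@@@,,
@,,,@@
@@@,@@
@,,@,,
,@,@@,
,,@,@@
6) ,@@@,,
@,,,@@
@@@,,@
@,,,@@
,@,@,,
,,@,@@
7) ,@@@,,
@,,,@@
@@@,,@
@,,,@@
,@,,,,
,,,@,@
8) ,@@@,,
@,,,@@
@@@@,@
@,@@,@
,@,@,,
,,,@,@
9) ,@@@,,
@,,,@@
@@@@,@
@,@,,@
,@@,@,
,,,,,@
10) ,@@@,,
@,,,@@
,@@@,@
,@@,,@
@@@,@,
,,,,,@
11) ,@@@,,
@,,,@@
,@@@,@
,@@,@@
@@@@,@
,,,,@@

0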